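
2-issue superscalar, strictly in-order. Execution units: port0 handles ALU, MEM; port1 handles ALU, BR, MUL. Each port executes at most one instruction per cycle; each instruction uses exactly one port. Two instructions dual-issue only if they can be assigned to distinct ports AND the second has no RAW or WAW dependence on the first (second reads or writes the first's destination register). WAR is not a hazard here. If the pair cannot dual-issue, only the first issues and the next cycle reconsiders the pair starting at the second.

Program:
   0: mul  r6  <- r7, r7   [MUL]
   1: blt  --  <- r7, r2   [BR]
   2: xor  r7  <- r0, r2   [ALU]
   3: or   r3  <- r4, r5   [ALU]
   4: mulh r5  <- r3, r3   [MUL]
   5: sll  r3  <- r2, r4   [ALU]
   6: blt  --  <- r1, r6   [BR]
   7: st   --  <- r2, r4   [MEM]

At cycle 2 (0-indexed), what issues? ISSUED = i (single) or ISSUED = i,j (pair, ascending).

c0: i0 mul  no-port MUL/BR
c1: i1&i2 blt;xor  pair
c2: i3 or  RAW r3
c3: i4&i5 mulh;sll  pair
c4: i6&i7 blt;st  pair

ISSUED = 3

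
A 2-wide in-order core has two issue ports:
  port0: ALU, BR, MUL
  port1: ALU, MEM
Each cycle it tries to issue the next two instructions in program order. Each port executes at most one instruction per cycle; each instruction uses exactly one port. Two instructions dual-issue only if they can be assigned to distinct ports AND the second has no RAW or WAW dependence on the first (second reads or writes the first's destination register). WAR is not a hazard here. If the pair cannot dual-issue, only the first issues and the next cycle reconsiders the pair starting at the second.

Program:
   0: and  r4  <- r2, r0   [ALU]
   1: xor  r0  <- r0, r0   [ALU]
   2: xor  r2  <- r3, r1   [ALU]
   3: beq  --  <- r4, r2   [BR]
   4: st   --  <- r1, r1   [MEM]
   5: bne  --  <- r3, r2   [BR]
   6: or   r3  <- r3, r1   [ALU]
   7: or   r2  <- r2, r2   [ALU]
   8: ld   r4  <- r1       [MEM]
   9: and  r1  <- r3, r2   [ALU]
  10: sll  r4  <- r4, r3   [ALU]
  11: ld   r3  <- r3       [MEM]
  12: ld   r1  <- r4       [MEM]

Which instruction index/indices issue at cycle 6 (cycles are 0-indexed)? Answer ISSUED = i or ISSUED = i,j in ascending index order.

ISSUED = 11

#0 head=0: and xor i0,i1 dual
#1 head=2: xor i2 RAW r2
#2 head=3: beq st i3,i4 dual
#3 head=5: bne or i5,i6 dual
#4 head=7: or ld i7,i8 dual
#5 head=9: and sll i9,i10 dual
#6 head=11: ld i11 no-port MEM/MEM
#7 head=12: ld i12 tail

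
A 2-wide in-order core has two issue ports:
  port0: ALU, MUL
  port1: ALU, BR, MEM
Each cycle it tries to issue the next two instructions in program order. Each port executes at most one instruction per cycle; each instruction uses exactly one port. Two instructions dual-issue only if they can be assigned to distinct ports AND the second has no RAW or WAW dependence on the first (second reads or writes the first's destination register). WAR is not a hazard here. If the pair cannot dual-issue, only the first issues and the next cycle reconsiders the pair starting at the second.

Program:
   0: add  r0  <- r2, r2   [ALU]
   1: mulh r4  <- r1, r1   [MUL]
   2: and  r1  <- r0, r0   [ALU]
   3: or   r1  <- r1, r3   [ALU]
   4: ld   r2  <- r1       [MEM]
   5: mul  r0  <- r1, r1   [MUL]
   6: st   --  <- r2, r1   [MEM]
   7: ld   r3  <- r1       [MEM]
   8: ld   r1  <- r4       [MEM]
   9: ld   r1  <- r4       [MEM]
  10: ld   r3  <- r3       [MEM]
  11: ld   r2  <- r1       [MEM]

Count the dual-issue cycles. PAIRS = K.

PAIRS = 2

#0 head=0: add+mulh i0+i1 pair
#1 head=2: and i2 RAW+WAW r1
#2 head=3: or i3 RAW r1
#3 head=4: ld+mul i4+i5 pair
#4 head=6: st i6 no-port MEM/MEM
#5 head=7: ld i7 no-port MEM/MEM
#6 head=8: ld i8 no-port MEM/MEM
#7 head=9: ld i9 no-port MEM/MEM
#8 head=10: ld i10 no-port MEM/MEM
#9 head=11: ld i11 tail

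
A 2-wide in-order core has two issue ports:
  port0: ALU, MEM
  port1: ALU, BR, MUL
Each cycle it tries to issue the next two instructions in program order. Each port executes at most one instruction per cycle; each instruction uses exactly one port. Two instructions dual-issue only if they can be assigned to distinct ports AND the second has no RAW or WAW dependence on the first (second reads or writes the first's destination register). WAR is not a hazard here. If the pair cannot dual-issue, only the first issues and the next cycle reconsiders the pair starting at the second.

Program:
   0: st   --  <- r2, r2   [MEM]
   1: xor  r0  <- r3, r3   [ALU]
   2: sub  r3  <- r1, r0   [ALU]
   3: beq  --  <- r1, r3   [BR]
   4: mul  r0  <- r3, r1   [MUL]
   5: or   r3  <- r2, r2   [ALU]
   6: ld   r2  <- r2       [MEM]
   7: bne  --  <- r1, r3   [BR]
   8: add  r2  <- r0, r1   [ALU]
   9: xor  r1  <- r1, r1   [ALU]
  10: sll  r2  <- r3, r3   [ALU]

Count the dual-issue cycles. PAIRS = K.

  cy0 -> i0,i1 (st;xor) dual
  cy1 -> i2 (sub) RAW r3
  cy2 -> i3 (beq) no-port BR/MUL
  cy3 -> i4,i5 (mul;or) dual
  cy4 -> i6,i7 (ld;bne) dual
  cy5 -> i8,i9 (add;xor) dual
  cy6 -> i10 (sll) tail

PAIRS = 4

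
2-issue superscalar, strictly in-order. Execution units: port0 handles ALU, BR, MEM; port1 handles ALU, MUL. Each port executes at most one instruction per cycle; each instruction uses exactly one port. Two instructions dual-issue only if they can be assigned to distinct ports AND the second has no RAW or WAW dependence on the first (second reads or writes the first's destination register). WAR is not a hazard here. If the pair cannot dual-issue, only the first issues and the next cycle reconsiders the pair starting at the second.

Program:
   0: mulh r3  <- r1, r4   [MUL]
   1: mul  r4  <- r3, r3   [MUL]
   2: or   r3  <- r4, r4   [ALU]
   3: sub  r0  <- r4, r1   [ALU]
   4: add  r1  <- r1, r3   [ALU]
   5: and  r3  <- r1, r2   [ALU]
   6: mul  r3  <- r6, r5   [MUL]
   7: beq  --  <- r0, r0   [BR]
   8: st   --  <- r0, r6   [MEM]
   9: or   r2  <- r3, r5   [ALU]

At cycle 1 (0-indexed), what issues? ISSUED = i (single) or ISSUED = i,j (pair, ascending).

ISSUED = 1

0. mulh.MUL @i0  | no-port MUL/MUL
1. mul.MUL @i1  | RAW r4
2. or.ALU sub.ALU @i2/i3  | dual
3. add.ALU @i4  | RAW r1
4. and.ALU @i5  | WAW r3
5. mul.MUL beq.BR @i6/i7  | dual
6. st.MEM or.ALU @i8/i9  | dual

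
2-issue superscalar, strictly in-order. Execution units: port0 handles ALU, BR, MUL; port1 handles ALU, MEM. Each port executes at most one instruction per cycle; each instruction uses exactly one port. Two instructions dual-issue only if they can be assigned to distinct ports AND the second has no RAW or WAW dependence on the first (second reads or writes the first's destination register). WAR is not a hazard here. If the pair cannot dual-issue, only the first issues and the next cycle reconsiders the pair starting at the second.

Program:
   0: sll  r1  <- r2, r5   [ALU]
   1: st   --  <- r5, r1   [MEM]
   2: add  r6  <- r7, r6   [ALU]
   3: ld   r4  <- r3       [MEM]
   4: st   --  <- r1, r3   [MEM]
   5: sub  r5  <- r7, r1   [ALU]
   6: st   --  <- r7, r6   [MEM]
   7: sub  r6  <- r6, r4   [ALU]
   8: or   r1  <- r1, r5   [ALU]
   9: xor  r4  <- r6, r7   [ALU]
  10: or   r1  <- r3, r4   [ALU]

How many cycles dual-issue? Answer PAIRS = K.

0. sll.ALU @i0  | RAW r1
1. st.MEM add.ALU @i1/i2  | 2-wide
2. ld.MEM @i3  | no-port MEM/MEM
3. st.MEM sub.ALU @i4/i5  | 2-wide
4. st.MEM sub.ALU @i6/i7  | 2-wide
5. or.ALU xor.ALU @i8/i9  | 2-wide
6. or.ALU @i10  | tail

PAIRS = 4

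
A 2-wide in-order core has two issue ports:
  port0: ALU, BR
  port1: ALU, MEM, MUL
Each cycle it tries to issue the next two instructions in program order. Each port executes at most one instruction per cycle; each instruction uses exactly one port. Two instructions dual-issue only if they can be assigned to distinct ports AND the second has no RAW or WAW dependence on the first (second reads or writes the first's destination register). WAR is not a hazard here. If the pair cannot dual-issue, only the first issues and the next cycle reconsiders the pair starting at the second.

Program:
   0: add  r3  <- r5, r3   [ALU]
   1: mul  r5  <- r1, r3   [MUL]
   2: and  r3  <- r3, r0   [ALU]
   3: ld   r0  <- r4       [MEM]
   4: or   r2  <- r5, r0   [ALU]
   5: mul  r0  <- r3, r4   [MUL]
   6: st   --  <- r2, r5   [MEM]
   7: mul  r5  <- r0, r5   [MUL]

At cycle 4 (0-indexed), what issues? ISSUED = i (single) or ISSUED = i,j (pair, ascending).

  cy0 -> i0 (add) RAW r3
  cy1 -> i1&i2 (mul+and) 2-wide
  cy2 -> i3 (ld) RAW r0
  cy3 -> i4&i5 (or+mul) 2-wide
  cy4 -> i6 (st) no-port MEM/MUL
  cy5 -> i7 (mul) tail

ISSUED = 6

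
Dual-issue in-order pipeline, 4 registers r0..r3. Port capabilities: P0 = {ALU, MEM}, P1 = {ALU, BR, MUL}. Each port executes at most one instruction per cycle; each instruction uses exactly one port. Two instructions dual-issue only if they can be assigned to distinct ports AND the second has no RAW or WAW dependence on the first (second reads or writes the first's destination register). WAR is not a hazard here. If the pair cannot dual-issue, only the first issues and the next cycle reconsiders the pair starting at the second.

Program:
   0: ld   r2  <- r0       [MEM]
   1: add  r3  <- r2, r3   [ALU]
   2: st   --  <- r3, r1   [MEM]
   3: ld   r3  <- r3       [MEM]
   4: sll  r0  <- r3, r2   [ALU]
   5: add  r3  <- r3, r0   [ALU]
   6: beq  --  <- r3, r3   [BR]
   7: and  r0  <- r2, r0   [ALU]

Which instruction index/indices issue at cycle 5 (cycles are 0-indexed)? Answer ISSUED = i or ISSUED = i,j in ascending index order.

ISSUED = 5

c0: i0 ld  RAW r2
c1: i1 add  RAW r3
c2: i2 st  no-port MEM/MEM
c3: i3 ld  RAW r3
c4: i4 sll  RAW r0
c5: i5 add  RAW r3
c6: i6,i7 beq/and  2-wide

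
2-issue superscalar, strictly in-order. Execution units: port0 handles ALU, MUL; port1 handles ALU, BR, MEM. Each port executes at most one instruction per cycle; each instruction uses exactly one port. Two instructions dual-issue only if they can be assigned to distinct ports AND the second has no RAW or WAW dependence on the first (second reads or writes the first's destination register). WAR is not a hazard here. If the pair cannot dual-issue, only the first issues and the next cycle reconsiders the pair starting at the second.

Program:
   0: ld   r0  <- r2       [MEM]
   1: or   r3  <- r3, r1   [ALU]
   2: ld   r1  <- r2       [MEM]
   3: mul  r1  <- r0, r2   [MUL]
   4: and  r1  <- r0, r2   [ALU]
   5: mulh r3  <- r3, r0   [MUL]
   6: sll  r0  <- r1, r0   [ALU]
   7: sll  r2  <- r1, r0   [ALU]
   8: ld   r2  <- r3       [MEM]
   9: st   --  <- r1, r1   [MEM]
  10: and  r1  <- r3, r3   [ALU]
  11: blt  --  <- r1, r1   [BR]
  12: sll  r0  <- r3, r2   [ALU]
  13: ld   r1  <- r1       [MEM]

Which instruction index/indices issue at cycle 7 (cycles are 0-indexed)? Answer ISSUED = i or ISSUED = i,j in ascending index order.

ISSUED = 9,10

#0 head=0: ld/or i0,i1 dual
#1 head=2: ld i2 WAW r1
#2 head=3: mul i3 WAW r1
#3 head=4: and/mulh i4,i5 dual
#4 head=6: sll i6 RAW r0
#5 head=7: sll i7 WAW r2
#6 head=8: ld i8 no-port MEM/MEM
#7 head=9: st/and i9,i10 dual
#8 head=11: blt/sll i11,i12 dual
#9 head=13: ld i13 tail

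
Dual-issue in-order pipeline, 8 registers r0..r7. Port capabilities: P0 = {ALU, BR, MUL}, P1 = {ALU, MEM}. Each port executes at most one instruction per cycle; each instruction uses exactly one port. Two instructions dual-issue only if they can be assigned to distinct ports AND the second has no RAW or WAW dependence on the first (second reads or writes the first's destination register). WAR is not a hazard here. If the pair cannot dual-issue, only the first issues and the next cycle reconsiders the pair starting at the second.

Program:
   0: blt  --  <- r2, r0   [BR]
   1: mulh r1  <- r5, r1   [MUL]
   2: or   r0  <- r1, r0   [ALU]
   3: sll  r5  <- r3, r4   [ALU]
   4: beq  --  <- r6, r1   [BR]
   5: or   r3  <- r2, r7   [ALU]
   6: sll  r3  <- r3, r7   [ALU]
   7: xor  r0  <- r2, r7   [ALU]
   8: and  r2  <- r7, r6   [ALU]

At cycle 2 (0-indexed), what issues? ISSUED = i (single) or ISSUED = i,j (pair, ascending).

ISSUED = 2,3

t=0 i0:blt ; no-port BR/MUL
t=1 i1:mulh ; RAW r1
t=2 i2+i3:or+sll ; dual
t=3 i4+i5:beq+or ; dual
t=4 i6+i7:sll+xor ; dual
t=5 i8:and ; tail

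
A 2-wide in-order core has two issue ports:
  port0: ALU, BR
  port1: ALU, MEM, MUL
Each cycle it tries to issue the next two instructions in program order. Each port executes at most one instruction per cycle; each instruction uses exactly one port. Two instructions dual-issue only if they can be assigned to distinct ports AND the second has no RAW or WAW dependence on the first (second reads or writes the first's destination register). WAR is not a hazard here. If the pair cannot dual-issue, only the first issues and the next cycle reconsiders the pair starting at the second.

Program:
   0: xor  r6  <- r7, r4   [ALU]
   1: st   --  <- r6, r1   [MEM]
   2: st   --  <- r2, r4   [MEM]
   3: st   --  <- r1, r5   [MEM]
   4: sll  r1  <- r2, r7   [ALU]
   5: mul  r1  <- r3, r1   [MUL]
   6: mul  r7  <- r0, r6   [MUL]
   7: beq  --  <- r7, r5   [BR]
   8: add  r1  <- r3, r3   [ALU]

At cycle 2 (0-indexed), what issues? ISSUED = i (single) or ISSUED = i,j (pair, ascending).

ISSUED = 2

t=0 i0:xor.ALU ; RAW r6
t=1 i1:st.MEM ; no-port MEM/MEM
t=2 i2:st.MEM ; no-port MEM/MEM
t=3 i3+i4:st.MEM/sll.ALU ; dual
t=4 i5:mul.MUL ; no-port MUL/MUL
t=5 i6:mul.MUL ; RAW r7
t=6 i7+i8:beq.BR/add.ALU ; dual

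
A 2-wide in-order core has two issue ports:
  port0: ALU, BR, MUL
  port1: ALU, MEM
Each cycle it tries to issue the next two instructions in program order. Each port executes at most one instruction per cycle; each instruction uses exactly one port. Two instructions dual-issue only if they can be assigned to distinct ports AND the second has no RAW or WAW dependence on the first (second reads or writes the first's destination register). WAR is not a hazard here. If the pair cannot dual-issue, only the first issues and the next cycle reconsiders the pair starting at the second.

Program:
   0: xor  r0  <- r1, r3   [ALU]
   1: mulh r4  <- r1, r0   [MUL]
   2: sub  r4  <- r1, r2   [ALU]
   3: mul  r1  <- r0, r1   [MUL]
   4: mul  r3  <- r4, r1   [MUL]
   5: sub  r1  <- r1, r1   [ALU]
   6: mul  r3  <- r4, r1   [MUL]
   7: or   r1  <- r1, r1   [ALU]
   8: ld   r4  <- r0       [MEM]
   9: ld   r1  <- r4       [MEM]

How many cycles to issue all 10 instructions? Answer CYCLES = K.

c0: i0 xor  RAW r0
c1: i1 mulh  WAW r4
c2: i2&i3 sub;mul  dual
c3: i4&i5 mul;sub  dual
c4: i6&i7 mul;or  dual
c5: i8 ld  no-port MEM/MEM
c6: i9 ld  tail

CYCLES = 7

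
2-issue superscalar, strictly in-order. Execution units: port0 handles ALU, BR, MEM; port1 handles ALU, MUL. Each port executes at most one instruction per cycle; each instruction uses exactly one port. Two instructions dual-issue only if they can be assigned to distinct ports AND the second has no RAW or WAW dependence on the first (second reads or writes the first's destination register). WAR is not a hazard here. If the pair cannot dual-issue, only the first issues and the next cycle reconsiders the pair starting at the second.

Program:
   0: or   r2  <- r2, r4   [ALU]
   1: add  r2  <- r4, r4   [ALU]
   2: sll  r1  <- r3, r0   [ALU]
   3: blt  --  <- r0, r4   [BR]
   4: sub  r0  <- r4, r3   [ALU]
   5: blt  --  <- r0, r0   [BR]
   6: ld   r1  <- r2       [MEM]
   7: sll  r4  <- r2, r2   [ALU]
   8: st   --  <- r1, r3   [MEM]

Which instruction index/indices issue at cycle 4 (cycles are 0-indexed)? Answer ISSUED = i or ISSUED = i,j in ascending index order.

0. or.ALU @i0  | WAW r2
1. add.ALU;sll.ALU @i1+i2  | pair
2. blt.BR;sub.ALU @i3+i4  | pair
3. blt.BR @i5  | no-port BR/MEM
4. ld.MEM;sll.ALU @i6+i7  | pair
5. st.MEM @i8  | tail

ISSUED = 6,7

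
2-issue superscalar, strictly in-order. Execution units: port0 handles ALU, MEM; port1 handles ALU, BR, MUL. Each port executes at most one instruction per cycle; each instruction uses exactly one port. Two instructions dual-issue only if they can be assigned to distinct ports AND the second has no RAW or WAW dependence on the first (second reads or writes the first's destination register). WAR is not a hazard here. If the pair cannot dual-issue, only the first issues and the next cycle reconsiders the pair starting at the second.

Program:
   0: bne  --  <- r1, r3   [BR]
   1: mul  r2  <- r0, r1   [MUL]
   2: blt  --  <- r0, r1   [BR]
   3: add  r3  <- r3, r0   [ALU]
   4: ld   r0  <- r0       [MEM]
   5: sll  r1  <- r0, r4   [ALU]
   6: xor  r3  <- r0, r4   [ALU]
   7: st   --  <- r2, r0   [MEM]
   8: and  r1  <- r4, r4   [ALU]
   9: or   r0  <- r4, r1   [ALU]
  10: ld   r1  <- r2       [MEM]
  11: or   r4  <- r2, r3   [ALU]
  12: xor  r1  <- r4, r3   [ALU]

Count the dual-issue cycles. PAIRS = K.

PAIRS = 4

t=0 i0:bne ; no-port BR/MUL
t=1 i1:mul ; no-port MUL/BR
t=2 i2&i3:blt add ; pair
t=3 i4:ld ; RAW r0
t=4 i5&i6:sll xor ; pair
t=5 i7&i8:st and ; pair
t=6 i9&i10:or ld ; pair
t=7 i11:or ; RAW r4
t=8 i12:xor ; tail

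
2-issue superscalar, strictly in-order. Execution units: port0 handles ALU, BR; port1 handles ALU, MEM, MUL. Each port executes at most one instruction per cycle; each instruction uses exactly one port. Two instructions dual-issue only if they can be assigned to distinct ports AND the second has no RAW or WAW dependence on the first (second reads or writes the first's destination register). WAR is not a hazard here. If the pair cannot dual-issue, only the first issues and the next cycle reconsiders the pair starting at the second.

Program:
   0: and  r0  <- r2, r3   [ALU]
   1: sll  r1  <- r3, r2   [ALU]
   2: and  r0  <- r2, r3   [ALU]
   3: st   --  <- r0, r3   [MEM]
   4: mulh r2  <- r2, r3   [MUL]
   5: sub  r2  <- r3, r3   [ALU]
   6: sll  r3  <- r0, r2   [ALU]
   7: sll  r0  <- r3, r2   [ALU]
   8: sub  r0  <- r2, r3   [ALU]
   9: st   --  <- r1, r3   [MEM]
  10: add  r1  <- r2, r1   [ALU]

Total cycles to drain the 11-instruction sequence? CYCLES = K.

CYCLES = 9

0. and.ALU/sll.ALU @i0,i1  | pair
1. and.ALU @i2  | RAW r0
2. st.MEM @i3  | no-port MEM/MUL
3. mulh.MUL @i4  | WAW r2
4. sub.ALU @i5  | RAW r2
5. sll.ALU @i6  | RAW r3
6. sll.ALU @i7  | WAW r0
7. sub.ALU/st.MEM @i8,i9  | pair
8. add.ALU @i10  | tail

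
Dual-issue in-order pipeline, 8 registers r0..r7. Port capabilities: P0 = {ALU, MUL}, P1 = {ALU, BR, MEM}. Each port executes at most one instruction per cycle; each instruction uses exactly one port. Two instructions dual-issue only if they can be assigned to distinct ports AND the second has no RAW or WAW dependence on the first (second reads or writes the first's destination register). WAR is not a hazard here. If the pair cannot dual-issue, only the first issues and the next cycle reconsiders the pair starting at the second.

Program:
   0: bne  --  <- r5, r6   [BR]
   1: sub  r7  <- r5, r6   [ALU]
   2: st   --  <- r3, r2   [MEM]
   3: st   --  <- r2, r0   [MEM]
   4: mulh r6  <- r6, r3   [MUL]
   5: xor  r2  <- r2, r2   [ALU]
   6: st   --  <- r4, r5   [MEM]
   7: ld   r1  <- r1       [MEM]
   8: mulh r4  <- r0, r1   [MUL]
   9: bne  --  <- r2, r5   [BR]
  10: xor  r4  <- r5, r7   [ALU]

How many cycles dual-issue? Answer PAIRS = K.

PAIRS = 4

c0: i0,i1 bne.BR/sub.ALU  2-wide
c1: i2 st.MEM  no-port MEM/MEM
c2: i3,i4 st.MEM/mulh.MUL  2-wide
c3: i5,i6 xor.ALU/st.MEM  2-wide
c4: i7 ld.MEM  RAW r1
c5: i8,i9 mulh.MUL/bne.BR  2-wide
c6: i10 xor.ALU  tail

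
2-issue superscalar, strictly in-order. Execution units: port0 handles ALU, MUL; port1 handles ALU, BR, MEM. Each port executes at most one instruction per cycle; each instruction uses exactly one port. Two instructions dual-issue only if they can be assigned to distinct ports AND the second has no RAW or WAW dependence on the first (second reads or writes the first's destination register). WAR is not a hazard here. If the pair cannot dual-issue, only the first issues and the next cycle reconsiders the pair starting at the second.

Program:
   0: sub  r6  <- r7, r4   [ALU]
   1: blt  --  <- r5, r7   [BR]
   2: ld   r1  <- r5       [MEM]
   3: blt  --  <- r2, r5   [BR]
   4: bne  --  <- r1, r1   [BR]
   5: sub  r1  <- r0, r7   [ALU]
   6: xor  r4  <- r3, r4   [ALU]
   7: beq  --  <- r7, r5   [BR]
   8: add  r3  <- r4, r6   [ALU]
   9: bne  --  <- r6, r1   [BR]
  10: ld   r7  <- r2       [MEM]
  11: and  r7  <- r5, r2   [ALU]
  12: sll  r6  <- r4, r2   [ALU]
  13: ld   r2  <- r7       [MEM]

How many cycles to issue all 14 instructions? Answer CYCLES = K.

CYCLES = 9

  cy0 -> i0/i1 (sub blt) 2-wide
  cy1 -> i2 (ld) no-port MEM/BR
  cy2 -> i3 (blt) no-port BR/BR
  cy3 -> i4/i5 (bne sub) 2-wide
  cy4 -> i6/i7 (xor beq) 2-wide
  cy5 -> i8/i9 (add bne) 2-wide
  cy6 -> i10 (ld) WAW r7
  cy7 -> i11/i12 (and sll) 2-wide
  cy8 -> i13 (ld) tail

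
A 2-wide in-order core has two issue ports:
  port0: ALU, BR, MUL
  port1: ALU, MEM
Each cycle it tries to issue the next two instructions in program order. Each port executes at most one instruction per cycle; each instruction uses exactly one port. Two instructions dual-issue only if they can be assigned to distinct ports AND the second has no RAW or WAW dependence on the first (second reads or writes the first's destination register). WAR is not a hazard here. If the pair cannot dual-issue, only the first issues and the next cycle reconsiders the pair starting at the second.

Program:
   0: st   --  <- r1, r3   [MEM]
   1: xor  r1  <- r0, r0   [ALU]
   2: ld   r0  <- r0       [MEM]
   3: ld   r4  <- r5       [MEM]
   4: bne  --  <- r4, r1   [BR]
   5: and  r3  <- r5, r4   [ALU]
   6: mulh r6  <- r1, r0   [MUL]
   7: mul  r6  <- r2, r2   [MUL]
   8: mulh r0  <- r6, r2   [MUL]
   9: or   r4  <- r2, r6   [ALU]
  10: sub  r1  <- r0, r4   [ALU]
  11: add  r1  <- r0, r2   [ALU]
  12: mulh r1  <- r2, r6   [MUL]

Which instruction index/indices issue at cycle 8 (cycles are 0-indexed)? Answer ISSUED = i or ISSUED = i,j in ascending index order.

0. st xor @i0/i1  | dual
1. ld @i2  | no-port MEM/MEM
2. ld @i3  | RAW r4
3. bne and @i4/i5  | dual
4. mulh @i6  | no-port MUL/MUL
5. mul @i7  | no-port MUL/MUL
6. mulh or @i8/i9  | dual
7. sub @i10  | WAW r1
8. add @i11  | WAW r1
9. mulh @i12  | tail

ISSUED = 11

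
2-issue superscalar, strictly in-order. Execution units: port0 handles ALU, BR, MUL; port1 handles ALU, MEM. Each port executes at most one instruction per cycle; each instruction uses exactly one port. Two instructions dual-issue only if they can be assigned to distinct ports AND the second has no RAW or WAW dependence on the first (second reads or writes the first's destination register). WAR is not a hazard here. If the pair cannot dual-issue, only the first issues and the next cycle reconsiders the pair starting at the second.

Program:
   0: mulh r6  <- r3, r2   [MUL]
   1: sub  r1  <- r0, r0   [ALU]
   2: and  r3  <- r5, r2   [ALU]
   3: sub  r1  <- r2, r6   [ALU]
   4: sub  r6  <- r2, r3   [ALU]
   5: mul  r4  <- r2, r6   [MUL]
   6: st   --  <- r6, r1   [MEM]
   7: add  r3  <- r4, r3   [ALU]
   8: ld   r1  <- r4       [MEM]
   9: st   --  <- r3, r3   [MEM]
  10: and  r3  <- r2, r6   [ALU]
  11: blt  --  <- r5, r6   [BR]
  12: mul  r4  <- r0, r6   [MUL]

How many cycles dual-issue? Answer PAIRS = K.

PAIRS = 5

c0: i0/i1 mulh/sub  pair
c1: i2/i3 and/sub  pair
c2: i4 sub  RAW r6
c3: i5/i6 mul/st  pair
c4: i7/i8 add/ld  pair
c5: i9/i10 st/and  pair
c6: i11 blt  no-port BR/MUL
c7: i12 mul  tail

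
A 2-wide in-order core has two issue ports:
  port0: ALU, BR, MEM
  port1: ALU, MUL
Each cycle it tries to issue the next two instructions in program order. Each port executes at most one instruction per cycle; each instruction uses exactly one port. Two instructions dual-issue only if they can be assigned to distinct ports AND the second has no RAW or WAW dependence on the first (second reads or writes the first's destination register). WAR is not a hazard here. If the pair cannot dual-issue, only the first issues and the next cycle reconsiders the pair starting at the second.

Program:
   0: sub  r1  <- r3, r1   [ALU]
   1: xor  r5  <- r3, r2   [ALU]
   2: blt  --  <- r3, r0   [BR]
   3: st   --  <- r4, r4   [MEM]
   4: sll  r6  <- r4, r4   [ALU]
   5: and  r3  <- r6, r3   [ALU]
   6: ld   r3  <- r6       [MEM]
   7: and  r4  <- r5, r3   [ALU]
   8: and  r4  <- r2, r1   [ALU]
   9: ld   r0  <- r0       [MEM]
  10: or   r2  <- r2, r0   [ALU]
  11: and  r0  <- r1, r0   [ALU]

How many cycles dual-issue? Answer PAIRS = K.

PAIRS = 4

0. sub.ALU;xor.ALU @i0/i1  | 2-wide
1. blt.BR @i2  | no-port BR/MEM
2. st.MEM;sll.ALU @i3/i4  | 2-wide
3. and.ALU @i5  | WAW r3
4. ld.MEM @i6  | RAW r3
5. and.ALU @i7  | WAW r4
6. and.ALU;ld.MEM @i8/i9  | 2-wide
7. or.ALU;and.ALU @i10/i11  | 2-wide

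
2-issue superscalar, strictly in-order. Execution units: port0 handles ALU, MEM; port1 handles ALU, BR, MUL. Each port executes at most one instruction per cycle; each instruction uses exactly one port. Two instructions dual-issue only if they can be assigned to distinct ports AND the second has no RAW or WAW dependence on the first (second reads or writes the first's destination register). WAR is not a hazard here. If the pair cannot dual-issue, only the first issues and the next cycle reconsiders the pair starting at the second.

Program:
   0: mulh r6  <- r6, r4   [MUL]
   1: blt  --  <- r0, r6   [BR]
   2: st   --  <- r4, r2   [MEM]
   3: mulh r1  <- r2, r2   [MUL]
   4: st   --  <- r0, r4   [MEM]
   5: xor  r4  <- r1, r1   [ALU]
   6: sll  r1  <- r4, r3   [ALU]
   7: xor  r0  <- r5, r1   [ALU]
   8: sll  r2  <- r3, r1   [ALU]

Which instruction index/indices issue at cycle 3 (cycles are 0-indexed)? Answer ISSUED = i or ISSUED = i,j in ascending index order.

#0 head=0: mulh i0 no-port MUL/BR
#1 head=1: blt/st i1,i2 dual
#2 head=3: mulh/st i3,i4 dual
#3 head=5: xor i5 RAW r4
#4 head=6: sll i6 RAW r1
#5 head=7: xor/sll i7,i8 dual

ISSUED = 5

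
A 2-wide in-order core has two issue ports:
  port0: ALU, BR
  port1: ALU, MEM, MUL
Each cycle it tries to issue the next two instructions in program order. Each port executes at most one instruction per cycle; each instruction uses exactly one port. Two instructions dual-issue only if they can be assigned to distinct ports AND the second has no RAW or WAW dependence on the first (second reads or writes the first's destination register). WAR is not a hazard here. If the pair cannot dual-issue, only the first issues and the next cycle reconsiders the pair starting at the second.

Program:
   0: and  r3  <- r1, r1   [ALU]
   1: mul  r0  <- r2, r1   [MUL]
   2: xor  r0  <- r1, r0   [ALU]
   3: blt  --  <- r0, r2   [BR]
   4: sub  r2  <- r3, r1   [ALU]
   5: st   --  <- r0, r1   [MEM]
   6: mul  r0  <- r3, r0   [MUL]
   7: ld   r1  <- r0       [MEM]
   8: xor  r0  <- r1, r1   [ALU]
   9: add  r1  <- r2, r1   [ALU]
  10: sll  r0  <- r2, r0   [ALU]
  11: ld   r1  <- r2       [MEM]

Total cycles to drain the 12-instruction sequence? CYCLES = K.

c0: i0+i1 and/mul  2-wide
c1: i2 xor  RAW r0
c2: i3+i4 blt/sub  2-wide
c3: i5 st  no-port MEM/MUL
c4: i6 mul  no-port MUL/MEM
c5: i7 ld  RAW r1
c6: i8+i9 xor/add  2-wide
c7: i10+i11 sll/ld  2-wide

CYCLES = 8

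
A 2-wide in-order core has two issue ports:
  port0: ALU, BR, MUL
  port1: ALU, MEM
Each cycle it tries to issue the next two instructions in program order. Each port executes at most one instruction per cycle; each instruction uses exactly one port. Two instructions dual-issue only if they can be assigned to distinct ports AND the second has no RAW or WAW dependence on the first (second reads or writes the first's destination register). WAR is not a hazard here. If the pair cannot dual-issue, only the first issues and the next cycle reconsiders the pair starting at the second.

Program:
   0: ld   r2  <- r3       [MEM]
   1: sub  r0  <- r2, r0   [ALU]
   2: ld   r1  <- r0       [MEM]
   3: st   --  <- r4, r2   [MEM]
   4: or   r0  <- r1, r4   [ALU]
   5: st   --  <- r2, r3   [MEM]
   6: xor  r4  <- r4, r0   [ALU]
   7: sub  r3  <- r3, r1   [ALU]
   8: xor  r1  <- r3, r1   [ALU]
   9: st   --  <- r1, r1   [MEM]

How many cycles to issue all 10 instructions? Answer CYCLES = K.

CYCLES = 8

[0] i0  ld.MEM  -- RAW r2
[1] i1  sub.ALU  -- RAW r0
[2] i2  ld.MEM  -- no-port MEM/MEM
[3] i3+i4  st.MEM+or.ALU  -- 2-wide
[4] i5+i6  st.MEM+xor.ALU  -- 2-wide
[5] i7  sub.ALU  -- RAW r3
[6] i8  xor.ALU  -- RAW r1
[7] i9  st.MEM  -- tail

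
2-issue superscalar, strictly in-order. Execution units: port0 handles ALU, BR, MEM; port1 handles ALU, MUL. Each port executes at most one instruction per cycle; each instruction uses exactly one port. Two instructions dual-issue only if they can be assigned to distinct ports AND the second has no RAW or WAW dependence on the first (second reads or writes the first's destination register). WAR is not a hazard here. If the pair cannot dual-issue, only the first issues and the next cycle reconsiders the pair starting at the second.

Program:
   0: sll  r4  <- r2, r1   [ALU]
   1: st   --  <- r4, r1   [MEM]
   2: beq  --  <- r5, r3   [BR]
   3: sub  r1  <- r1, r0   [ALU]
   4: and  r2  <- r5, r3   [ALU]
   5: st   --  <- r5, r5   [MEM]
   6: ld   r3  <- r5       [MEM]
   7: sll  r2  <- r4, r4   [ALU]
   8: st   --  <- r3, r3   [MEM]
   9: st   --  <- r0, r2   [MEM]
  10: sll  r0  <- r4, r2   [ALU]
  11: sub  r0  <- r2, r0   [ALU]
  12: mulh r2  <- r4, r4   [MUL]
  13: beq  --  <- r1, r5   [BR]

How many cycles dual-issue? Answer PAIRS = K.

PAIRS = 5

c0: i0 sll  RAW r4
c1: i1 st  no-port MEM/BR
c2: i2&i3 beq/sub  pair
c3: i4&i5 and/st  pair
c4: i6&i7 ld/sll  pair
c5: i8 st  no-port MEM/MEM
c6: i9&i10 st/sll  pair
c7: i11&i12 sub/mulh  pair
c8: i13 beq  tail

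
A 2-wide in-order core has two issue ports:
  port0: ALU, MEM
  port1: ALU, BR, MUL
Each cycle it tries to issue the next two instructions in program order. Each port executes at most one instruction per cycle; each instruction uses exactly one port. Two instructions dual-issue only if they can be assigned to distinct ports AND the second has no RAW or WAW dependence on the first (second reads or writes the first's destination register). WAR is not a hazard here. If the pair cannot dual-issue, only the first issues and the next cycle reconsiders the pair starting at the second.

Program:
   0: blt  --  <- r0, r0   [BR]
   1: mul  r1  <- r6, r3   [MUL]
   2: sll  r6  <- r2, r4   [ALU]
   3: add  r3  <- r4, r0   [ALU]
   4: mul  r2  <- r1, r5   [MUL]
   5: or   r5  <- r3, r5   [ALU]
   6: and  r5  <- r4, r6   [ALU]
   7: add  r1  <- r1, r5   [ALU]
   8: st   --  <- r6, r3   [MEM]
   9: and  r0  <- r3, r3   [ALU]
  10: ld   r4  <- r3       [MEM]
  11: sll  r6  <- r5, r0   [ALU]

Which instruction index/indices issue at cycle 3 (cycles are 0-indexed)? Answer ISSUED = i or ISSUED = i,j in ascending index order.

ISSUED = 5

#0 head=0: blt i0 no-port BR/MUL
#1 head=1: mul/sll i1&i2 2-wide
#2 head=3: add/mul i3&i4 2-wide
#3 head=5: or i5 WAW r5
#4 head=6: and i6 RAW r5
#5 head=7: add/st i7&i8 2-wide
#6 head=9: and/ld i9&i10 2-wide
#7 head=11: sll i11 tail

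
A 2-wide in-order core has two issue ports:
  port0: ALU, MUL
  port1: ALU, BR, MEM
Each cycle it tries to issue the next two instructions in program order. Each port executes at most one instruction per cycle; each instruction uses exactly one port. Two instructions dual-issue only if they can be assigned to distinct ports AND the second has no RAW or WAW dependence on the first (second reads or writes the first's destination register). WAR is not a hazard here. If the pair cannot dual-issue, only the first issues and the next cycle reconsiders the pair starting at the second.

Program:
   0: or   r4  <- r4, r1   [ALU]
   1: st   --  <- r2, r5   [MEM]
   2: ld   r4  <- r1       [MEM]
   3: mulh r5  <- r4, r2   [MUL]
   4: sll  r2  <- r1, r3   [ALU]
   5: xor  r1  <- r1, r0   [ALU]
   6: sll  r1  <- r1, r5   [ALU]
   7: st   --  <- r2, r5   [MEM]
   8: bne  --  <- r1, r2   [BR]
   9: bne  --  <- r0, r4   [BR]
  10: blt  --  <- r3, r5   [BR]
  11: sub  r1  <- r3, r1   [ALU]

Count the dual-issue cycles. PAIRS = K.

#0 head=0: or;st i0+i1 dual
#1 head=2: ld i2 RAW r4
#2 head=3: mulh;sll i3+i4 dual
#3 head=5: xor i5 RAW+WAW r1
#4 head=6: sll;st i6+i7 dual
#5 head=8: bne i8 no-port BR/BR
#6 head=9: bne i9 no-port BR/BR
#7 head=10: blt;sub i10+i11 dual

PAIRS = 4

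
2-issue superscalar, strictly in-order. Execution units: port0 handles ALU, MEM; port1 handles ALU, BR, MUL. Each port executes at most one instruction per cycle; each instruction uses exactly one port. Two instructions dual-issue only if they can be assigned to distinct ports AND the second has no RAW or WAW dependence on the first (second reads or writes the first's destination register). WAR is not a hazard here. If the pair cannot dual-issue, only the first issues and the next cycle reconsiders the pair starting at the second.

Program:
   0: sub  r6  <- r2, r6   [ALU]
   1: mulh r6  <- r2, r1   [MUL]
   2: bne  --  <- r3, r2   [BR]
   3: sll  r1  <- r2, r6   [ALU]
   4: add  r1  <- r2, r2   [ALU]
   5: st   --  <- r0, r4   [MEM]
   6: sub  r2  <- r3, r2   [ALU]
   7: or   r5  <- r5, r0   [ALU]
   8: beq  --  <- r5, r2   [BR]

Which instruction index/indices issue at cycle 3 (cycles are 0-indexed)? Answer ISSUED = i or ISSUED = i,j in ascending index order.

ISSUED = 4,5

  cy0 -> i0 (sub) WAW r6
  cy1 -> i1 (mulh) no-port MUL/BR
  cy2 -> i2/i3 (bne+sll) dual
  cy3 -> i4/i5 (add+st) dual
  cy4 -> i6/i7 (sub+or) dual
  cy5 -> i8 (beq) tail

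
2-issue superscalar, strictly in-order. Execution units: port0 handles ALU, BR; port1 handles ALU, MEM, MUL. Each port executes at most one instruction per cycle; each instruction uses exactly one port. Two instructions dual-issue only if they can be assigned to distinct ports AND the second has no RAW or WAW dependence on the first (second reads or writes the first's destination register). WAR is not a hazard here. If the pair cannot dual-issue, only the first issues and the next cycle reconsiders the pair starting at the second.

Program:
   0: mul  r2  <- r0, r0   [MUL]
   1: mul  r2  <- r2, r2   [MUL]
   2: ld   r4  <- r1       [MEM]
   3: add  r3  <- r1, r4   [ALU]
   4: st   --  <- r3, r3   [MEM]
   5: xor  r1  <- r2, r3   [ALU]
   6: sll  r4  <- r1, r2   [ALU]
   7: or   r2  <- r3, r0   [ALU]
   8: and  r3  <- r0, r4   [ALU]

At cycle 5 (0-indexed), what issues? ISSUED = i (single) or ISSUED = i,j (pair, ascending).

ISSUED = 6,7

t=0 i0:mul ; no-port MUL/MUL
t=1 i1:mul ; no-port MUL/MEM
t=2 i2:ld ; RAW r4
t=3 i3:add ; RAW r3
t=4 i4+i5:st;xor ; pair
t=5 i6+i7:sll;or ; pair
t=6 i8:and ; tail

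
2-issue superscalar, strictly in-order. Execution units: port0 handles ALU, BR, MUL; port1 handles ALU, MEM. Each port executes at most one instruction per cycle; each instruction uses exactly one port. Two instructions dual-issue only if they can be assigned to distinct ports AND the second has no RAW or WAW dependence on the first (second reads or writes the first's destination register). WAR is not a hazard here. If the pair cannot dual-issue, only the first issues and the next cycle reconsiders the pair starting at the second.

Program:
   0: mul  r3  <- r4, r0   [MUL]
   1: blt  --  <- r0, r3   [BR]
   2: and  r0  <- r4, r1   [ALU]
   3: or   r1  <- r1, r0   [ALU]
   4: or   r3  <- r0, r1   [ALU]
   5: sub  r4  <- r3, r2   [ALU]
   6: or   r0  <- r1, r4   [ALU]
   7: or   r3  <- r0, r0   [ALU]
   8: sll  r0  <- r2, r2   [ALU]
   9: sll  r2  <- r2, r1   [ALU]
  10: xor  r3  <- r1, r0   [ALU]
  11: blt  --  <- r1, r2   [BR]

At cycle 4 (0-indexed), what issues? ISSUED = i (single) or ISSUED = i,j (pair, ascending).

ISSUED = 5

#0 head=0: mul i0 no-port MUL/BR
#1 head=1: blt;and i1&i2 pair
#2 head=3: or i3 RAW r1
#3 head=4: or i4 RAW r3
#4 head=5: sub i5 RAW r4
#5 head=6: or i6 RAW r0
#6 head=7: or;sll i7&i8 pair
#7 head=9: sll;xor i9&i10 pair
#8 head=11: blt i11 tail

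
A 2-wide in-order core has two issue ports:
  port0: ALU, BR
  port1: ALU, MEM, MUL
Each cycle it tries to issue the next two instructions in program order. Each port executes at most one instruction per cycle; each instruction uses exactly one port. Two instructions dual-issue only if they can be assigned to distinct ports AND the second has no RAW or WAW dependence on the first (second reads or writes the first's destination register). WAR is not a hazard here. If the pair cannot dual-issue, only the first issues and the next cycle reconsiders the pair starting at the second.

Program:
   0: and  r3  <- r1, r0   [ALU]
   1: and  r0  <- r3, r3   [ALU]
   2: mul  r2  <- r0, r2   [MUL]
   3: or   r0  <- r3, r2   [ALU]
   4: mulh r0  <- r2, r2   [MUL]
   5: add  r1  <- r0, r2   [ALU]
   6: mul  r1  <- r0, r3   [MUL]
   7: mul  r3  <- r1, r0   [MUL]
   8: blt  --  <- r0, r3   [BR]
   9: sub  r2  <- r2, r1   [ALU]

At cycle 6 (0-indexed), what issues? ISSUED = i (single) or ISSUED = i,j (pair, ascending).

ISSUED = 6

t=0 i0:and ; RAW r3
t=1 i1:and ; RAW r0
t=2 i2:mul ; RAW r2
t=3 i3:or ; WAW r0
t=4 i4:mulh ; RAW r0
t=5 i5:add ; WAW r1
t=6 i6:mul ; no-port MUL/MUL
t=7 i7:mul ; RAW r3
t=8 i8,i9:blt/sub ; pair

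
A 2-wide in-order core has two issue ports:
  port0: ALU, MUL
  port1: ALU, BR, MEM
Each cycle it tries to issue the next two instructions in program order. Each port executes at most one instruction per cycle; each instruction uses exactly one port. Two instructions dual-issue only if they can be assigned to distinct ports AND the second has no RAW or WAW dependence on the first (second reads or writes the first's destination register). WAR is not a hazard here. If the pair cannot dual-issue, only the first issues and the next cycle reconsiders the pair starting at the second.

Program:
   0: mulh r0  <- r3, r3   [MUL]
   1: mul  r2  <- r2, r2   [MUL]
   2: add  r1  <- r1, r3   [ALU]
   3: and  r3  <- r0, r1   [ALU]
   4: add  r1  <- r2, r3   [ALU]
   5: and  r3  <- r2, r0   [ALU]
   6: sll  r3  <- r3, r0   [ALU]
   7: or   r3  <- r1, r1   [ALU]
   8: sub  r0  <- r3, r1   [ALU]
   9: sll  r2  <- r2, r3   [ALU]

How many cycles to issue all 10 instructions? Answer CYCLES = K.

  cy0 -> i0 (mulh.MUL) no-port MUL/MUL
  cy1 -> i1,i2 (mul.MUL;add.ALU) pair
  cy2 -> i3 (and.ALU) RAW r3
  cy3 -> i4,i5 (add.ALU;and.ALU) pair
  cy4 -> i6 (sll.ALU) WAW r3
  cy5 -> i7 (or.ALU) RAW r3
  cy6 -> i8,i9 (sub.ALU;sll.ALU) pair

CYCLES = 7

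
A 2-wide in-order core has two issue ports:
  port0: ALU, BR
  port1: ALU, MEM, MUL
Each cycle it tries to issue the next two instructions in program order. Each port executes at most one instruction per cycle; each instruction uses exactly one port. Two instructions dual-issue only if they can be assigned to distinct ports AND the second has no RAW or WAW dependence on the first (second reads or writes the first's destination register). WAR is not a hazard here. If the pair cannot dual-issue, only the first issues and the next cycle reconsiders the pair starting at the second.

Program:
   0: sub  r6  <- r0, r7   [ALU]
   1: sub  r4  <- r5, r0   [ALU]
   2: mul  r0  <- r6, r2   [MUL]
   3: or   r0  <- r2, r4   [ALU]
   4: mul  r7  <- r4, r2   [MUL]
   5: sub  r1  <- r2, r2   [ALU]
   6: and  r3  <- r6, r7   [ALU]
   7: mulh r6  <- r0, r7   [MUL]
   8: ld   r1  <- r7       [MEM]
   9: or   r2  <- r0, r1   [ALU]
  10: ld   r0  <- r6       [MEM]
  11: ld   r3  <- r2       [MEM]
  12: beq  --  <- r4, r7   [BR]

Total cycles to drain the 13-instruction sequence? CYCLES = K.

CYCLES = 8

#0 head=0: sub.ALU;sub.ALU i0&i1 dual
#1 head=2: mul.MUL i2 WAW r0
#2 head=3: or.ALU;mul.MUL i3&i4 dual
#3 head=5: sub.ALU;and.ALU i5&i6 dual
#4 head=7: mulh.MUL i7 no-port MUL/MEM
#5 head=8: ld.MEM i8 RAW r1
#6 head=9: or.ALU;ld.MEM i9&i10 dual
#7 head=11: ld.MEM;beq.BR i11&i12 dual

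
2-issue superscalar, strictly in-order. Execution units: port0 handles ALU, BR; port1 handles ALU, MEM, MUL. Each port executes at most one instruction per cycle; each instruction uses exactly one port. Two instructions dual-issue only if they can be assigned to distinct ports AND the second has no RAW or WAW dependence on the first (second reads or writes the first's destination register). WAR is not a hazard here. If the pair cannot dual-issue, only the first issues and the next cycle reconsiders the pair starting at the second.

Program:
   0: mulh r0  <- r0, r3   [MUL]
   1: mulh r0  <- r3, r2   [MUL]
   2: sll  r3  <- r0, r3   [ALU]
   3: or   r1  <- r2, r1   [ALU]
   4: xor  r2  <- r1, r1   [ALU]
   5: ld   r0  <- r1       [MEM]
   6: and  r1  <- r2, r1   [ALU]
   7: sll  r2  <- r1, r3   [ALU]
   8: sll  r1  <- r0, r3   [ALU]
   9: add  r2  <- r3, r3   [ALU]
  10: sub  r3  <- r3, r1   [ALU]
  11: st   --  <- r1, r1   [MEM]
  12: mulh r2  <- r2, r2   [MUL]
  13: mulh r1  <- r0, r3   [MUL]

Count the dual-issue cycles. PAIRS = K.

c0: i0 mulh.MUL  no-port MUL/MUL
c1: i1 mulh.MUL  RAW r0
c2: i2&i3 sll.ALU or.ALU  dual
c3: i4&i5 xor.ALU ld.MEM  dual
c4: i6 and.ALU  RAW r1
c5: i7&i8 sll.ALU sll.ALU  dual
c6: i9&i10 add.ALU sub.ALU  dual
c7: i11 st.MEM  no-port MEM/MUL
c8: i12 mulh.MUL  no-port MUL/MUL
c9: i13 mulh.MUL  tail

PAIRS = 4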